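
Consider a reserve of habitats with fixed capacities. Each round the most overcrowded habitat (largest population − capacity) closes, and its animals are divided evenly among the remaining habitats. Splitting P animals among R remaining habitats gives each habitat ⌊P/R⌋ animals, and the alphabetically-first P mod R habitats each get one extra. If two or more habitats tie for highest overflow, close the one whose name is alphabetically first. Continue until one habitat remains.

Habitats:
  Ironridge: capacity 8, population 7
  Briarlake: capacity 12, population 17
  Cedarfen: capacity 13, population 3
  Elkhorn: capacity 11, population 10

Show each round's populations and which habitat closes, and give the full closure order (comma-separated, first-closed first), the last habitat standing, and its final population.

Closure order: Briarlake, Elkhorn, Ironridge
Last habitat: Cedarfen with 37 animals

Round 1: Briarlake=17 Cedarfen=3 Elkhorn=10 Ironridge=7 → close Briarlake (overflow 5)
  17÷3 = 5 each, +1 to first 2
Round 2: Cedarfen=9 Elkhorn=16 Ironridge=12 → close Elkhorn (overflow 5)
  16÷2 = 8 each, +1 to first 0
Round 3: Cedarfen=17 Ironridge=20 → close Ironridge (overflow 12)
  20÷1 = 20 each, +1 to first 0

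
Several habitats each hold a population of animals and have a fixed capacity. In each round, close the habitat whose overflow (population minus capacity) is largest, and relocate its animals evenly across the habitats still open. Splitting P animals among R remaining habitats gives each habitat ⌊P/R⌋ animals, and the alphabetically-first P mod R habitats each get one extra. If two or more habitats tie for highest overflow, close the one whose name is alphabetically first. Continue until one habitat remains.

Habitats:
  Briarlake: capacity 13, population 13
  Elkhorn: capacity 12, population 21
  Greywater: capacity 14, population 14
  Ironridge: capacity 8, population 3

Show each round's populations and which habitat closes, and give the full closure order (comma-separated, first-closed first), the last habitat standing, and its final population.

Closure order: Elkhorn, Briarlake, Greywater
Last habitat: Ironridge with 51 animals

Round 1: Briarlake=13 Elkhorn=21 Greywater=14 Ironridge=3 → close Elkhorn (overflow 9)
  21÷3 = 7 each, +1 to first 0
Round 2: Briarlake=20 Greywater=21 Ironridge=10 → close Briarlake (overflow 7)
  20÷2 = 10 each, +1 to first 0
Round 3: Greywater=31 Ironridge=20 → close Greywater (overflow 17)
  31÷1 = 31 each, +1 to first 0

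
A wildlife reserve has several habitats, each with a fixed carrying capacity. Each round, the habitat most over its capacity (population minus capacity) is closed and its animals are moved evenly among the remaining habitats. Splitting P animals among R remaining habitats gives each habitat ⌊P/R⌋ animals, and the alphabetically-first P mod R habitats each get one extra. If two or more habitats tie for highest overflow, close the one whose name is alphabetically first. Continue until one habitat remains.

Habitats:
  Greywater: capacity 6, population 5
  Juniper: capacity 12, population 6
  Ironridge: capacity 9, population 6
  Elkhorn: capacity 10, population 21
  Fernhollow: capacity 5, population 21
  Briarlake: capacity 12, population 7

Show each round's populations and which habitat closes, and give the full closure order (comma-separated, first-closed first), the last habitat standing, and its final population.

Closure order: Fernhollow, Elkhorn, Greywater, Briarlake, Ironridge
Last habitat: Juniper with 66 animals

Round 1: Briarlake=7 Elkhorn=21 Fernhollow=21 Greywater=5 Ironridge=6 Juniper=6 → close Fernhollow (overflow 16)
  21÷5 = 4 each, +1 to first 1
Round 2: Briarlake=12 Elkhorn=25 Greywater=9 Ironridge=10 Juniper=10 → close Elkhorn (overflow 15)
  25÷4 = 6 each, +1 to first 1
Round 3: Briarlake=19 Greywater=15 Ironridge=16 Juniper=16 → close Greywater (overflow 9)
  15÷3 = 5 each, +1 to first 0
Round 4: Briarlake=24 Ironridge=21 Juniper=21 → close Briarlake (overflow 12)
  24÷2 = 12 each, +1 to first 0
Round 5: Ironridge=33 Juniper=33 → close Ironridge (overflow 24)
  33÷1 = 33 each, +1 to first 0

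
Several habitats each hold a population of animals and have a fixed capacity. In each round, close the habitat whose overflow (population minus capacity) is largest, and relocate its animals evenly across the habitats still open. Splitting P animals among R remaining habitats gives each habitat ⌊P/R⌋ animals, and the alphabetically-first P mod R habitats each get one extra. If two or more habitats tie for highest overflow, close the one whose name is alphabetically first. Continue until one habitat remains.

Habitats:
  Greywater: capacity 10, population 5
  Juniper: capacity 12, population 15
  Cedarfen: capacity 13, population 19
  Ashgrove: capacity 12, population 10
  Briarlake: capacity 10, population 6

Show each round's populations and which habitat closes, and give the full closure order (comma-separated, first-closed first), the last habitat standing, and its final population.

Closure order: Cedarfen, Juniper, Ashgrove, Briarlake
Last habitat: Greywater with 55 animals

Round 1: Ashgrove=10 Briarlake=6 Cedarfen=19 Greywater=5 Juniper=15 → close Cedarfen (overflow 6)
  19÷4 = 4 each, +1 to first 3
Round 2: Ashgrove=15 Briarlake=11 Greywater=10 Juniper=19 → close Juniper (overflow 7)
  19÷3 = 6 each, +1 to first 1
Round 3: Ashgrove=22 Briarlake=17 Greywater=16 → close Ashgrove (overflow 10)
  22÷2 = 11 each, +1 to first 0
Round 4: Briarlake=28 Greywater=27 → close Briarlake (overflow 18)
  28÷1 = 28 each, +1 to first 0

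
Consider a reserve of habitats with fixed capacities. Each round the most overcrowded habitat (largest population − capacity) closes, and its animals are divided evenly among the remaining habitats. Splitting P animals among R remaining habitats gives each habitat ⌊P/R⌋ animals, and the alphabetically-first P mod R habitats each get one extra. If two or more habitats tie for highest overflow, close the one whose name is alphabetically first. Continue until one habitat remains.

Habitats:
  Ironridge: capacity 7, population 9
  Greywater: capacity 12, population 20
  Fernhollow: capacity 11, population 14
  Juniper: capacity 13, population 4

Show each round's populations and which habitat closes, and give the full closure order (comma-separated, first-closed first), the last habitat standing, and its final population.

Round 1: Fernhollow=14 Greywater=20 Ironridge=9 Juniper=4 → close Greywater (overflow 8)
  20÷3 = 6 each, +1 to first 2
Round 2: Fernhollow=21 Ironridge=16 Juniper=10 → close Fernhollow (overflow 10)
  21÷2 = 10 each, +1 to first 1
Round 3: Ironridge=27 Juniper=20 → close Ironridge (overflow 20)
  27÷1 = 27 each, +1 to first 0

Closure order: Greywater, Fernhollow, Ironridge
Last habitat: Juniper with 47 animals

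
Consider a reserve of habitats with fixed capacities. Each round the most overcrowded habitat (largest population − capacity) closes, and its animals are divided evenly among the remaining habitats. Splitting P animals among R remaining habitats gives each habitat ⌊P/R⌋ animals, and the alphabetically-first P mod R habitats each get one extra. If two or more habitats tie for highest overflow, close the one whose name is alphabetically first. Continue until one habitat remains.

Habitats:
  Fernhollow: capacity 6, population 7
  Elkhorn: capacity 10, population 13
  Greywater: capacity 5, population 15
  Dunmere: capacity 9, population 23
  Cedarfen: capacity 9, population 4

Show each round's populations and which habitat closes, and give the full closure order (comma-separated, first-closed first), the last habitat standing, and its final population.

Closure order: Dunmere, Greywater, Elkhorn, Fernhollow
Last habitat: Cedarfen with 62 animals

Round 1: Cedarfen=4 Dunmere=23 Elkhorn=13 Fernhollow=7 Greywater=15 → close Dunmere (overflow 14)
  23÷4 = 5 each, +1 to first 3
Round 2: Cedarfen=10 Elkhorn=19 Fernhollow=13 Greywater=20 → close Greywater (overflow 15)
  20÷3 = 6 each, +1 to first 2
Round 3: Cedarfen=17 Elkhorn=26 Fernhollow=19 → close Elkhorn (overflow 16)
  26÷2 = 13 each, +1 to first 0
Round 4: Cedarfen=30 Fernhollow=32 → close Fernhollow (overflow 26)
  32÷1 = 32 each, +1 to first 0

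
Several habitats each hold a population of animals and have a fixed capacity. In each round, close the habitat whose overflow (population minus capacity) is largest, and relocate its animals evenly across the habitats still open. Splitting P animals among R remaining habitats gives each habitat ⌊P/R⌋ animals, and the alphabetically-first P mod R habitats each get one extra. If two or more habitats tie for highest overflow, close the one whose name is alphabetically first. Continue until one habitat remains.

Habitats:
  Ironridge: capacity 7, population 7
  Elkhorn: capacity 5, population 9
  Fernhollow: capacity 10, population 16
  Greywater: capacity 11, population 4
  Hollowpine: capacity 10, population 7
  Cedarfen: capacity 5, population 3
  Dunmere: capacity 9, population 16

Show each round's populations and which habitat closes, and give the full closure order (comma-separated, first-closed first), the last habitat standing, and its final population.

Closure order: Dunmere, Fernhollow, Elkhorn, Cedarfen, Ironridge, Hollowpine
Last habitat: Greywater with 62 animals

Round 1: Cedarfen=3 Dunmere=16 Elkhorn=9 Fernhollow=16 Greywater=4 Hollowpine=7 Ironridge=7 → close Dunmere (overflow 7)
  16÷6 = 2 each, +1 to first 4
Round 2: Cedarfen=6 Elkhorn=12 Fernhollow=19 Greywater=7 Hollowpine=9 Ironridge=9 → close Fernhollow (overflow 9)
  19÷5 = 3 each, +1 to first 4
Round 3: Cedarfen=10 Elkhorn=16 Greywater=11 Hollowpine=13 Ironridge=12 → close Elkhorn (overflow 11)
  16÷4 = 4 each, +1 to first 0
Round 4: Cedarfen=14 Greywater=15 Hollowpine=17 Ironridge=16 → close Cedarfen (overflow 9)
  14÷3 = 4 each, +1 to first 2
Round 5: Greywater=20 Hollowpine=22 Ironridge=20 → close Ironridge (overflow 13)
  20÷2 = 10 each, +1 to first 0
Round 6: Greywater=30 Hollowpine=32 → close Hollowpine (overflow 22)
  32÷1 = 32 each, +1 to first 0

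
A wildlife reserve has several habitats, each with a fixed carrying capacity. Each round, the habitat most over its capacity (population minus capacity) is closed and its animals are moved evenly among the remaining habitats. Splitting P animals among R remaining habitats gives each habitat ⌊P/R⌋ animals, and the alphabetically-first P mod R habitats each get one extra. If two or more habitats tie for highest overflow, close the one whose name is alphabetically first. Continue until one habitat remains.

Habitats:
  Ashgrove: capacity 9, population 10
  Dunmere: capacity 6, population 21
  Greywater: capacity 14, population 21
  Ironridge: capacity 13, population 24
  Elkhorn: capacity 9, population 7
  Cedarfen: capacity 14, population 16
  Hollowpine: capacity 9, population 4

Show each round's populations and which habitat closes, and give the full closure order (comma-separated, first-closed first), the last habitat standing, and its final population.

Closure order: Dunmere, Ironridge, Greywater, Ashgrove, Cedarfen, Elkhorn
Last habitat: Hollowpine with 103 animals

Round 1: Ashgrove=10 Cedarfen=16 Dunmere=21 Elkhorn=7 Greywater=21 Hollowpine=4 Ironridge=24 → close Dunmere (overflow 15)
  21÷6 = 3 each, +1 to first 3
Round 2: Ashgrove=14 Cedarfen=20 Elkhorn=11 Greywater=24 Hollowpine=7 Ironridge=27 → close Ironridge (overflow 14)
  27÷5 = 5 each, +1 to first 2
Round 3: Ashgrove=20 Cedarfen=26 Elkhorn=16 Greywater=29 Hollowpine=12 → close Greywater (overflow 15)
  29÷4 = 7 each, +1 to first 1
Round 4: Ashgrove=28 Cedarfen=33 Elkhorn=23 Hollowpine=19 → close Ashgrove (overflow 19)
  28÷3 = 9 each, +1 to first 1
Round 5: Cedarfen=43 Elkhorn=32 Hollowpine=28 → close Cedarfen (overflow 29)
  43÷2 = 21 each, +1 to first 1
Round 6: Elkhorn=54 Hollowpine=49 → close Elkhorn (overflow 45)
  54÷1 = 54 each, +1 to first 0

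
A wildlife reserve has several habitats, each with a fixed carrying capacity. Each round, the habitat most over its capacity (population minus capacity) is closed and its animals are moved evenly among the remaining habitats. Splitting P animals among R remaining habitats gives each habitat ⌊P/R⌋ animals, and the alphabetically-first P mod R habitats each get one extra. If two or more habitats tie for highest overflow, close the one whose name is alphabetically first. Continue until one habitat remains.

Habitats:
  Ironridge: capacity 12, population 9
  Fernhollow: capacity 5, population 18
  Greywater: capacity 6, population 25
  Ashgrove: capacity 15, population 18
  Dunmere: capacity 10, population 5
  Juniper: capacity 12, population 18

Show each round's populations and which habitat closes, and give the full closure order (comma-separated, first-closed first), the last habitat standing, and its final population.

Round 1: Ashgrove=18 Dunmere=5 Fernhollow=18 Greywater=25 Ironridge=9 Juniper=18 → close Greywater (overflow 19)
  25÷5 = 5 each, +1 to first 0
Round 2: Ashgrove=23 Dunmere=10 Fernhollow=23 Ironridge=14 Juniper=23 → close Fernhollow (overflow 18)
  23÷4 = 5 each, +1 to first 3
Round 3: Ashgrove=29 Dunmere=16 Ironridge=20 Juniper=28 → close Juniper (overflow 16)
  28÷3 = 9 each, +1 to first 1
Round 4: Ashgrove=39 Dunmere=25 Ironridge=29 → close Ashgrove (overflow 24)
  39÷2 = 19 each, +1 to first 1
Round 5: Dunmere=45 Ironridge=48 → close Ironridge (overflow 36)
  48÷1 = 48 each, +1 to first 0

Closure order: Greywater, Fernhollow, Juniper, Ashgrove, Ironridge
Last habitat: Dunmere with 93 animals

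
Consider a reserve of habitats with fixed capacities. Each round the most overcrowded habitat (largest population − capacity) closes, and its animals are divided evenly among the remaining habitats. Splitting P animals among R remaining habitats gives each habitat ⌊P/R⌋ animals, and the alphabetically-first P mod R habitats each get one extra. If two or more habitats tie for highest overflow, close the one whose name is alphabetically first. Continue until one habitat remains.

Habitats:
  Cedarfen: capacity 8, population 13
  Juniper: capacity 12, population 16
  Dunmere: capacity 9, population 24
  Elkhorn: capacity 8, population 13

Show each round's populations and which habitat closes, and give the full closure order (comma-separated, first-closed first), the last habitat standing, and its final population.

Closure order: Dunmere, Cedarfen, Elkhorn
Last habitat: Juniper with 66 animals

Round 1: Cedarfen=13 Dunmere=24 Elkhorn=13 Juniper=16 → close Dunmere (overflow 15)
  24÷3 = 8 each, +1 to first 0
Round 2: Cedarfen=21 Elkhorn=21 Juniper=24 → close Cedarfen (overflow 13)
  21÷2 = 10 each, +1 to first 1
Round 3: Elkhorn=32 Juniper=34 → close Elkhorn (overflow 24)
  32÷1 = 32 each, +1 to first 0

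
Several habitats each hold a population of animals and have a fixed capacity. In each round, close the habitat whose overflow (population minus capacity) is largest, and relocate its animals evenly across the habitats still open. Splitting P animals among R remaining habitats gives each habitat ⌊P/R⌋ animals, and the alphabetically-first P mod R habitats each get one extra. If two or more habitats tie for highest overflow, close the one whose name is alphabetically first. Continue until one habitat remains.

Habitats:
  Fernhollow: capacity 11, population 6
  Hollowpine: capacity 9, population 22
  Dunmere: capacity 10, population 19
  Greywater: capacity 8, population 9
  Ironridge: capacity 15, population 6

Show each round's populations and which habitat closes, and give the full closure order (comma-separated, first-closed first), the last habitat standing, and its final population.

Closure order: Hollowpine, Dunmere, Greywater, Fernhollow
Last habitat: Ironridge with 62 animals

Round 1: Dunmere=19 Fernhollow=6 Greywater=9 Hollowpine=22 Ironridge=6 → close Hollowpine (overflow 13)
  22÷4 = 5 each, +1 to first 2
Round 2: Dunmere=25 Fernhollow=12 Greywater=14 Ironridge=11 → close Dunmere (overflow 15)
  25÷3 = 8 each, +1 to first 1
Round 3: Fernhollow=21 Greywater=22 Ironridge=19 → close Greywater (overflow 14)
  22÷2 = 11 each, +1 to first 0
Round 4: Fernhollow=32 Ironridge=30 → close Fernhollow (overflow 21)
  32÷1 = 32 each, +1 to first 0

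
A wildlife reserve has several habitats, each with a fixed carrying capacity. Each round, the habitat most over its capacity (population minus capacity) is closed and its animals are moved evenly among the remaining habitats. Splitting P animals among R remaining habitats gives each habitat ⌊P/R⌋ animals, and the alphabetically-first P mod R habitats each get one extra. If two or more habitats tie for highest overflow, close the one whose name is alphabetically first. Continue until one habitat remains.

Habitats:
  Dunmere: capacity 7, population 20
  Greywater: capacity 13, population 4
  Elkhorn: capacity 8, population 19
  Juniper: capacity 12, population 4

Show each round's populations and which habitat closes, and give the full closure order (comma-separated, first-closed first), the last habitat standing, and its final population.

Round 1: Dunmere=20 Elkhorn=19 Greywater=4 Juniper=4 → close Dunmere (overflow 13)
  20÷3 = 6 each, +1 to first 2
Round 2: Elkhorn=26 Greywater=11 Juniper=10 → close Elkhorn (overflow 18)
  26÷2 = 13 each, +1 to first 0
Round 3: Greywater=24 Juniper=23 → close Greywater (overflow 11)
  24÷1 = 24 each, +1 to first 0

Closure order: Dunmere, Elkhorn, Greywater
Last habitat: Juniper with 47 animals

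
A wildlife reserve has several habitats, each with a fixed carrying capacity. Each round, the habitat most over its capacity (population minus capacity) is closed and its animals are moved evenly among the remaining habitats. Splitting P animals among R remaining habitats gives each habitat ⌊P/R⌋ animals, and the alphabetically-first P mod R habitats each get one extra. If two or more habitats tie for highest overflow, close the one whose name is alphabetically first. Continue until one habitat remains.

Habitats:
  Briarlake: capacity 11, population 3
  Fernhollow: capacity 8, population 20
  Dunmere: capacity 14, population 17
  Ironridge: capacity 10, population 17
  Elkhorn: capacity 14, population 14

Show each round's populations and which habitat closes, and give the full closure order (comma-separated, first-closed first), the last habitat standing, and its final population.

Closure order: Fernhollow, Ironridge, Dunmere, Elkhorn
Last habitat: Briarlake with 71 animals

Round 1: Briarlake=3 Dunmere=17 Elkhorn=14 Fernhollow=20 Ironridge=17 → close Fernhollow (overflow 12)
  20÷4 = 5 each, +1 to first 0
Round 2: Briarlake=8 Dunmere=22 Elkhorn=19 Ironridge=22 → close Ironridge (overflow 12)
  22÷3 = 7 each, +1 to first 1
Round 3: Briarlake=16 Dunmere=29 Elkhorn=26 → close Dunmere (overflow 15)
  29÷2 = 14 each, +1 to first 1
Round 4: Briarlake=31 Elkhorn=40 → close Elkhorn (overflow 26)
  40÷1 = 40 each, +1 to first 0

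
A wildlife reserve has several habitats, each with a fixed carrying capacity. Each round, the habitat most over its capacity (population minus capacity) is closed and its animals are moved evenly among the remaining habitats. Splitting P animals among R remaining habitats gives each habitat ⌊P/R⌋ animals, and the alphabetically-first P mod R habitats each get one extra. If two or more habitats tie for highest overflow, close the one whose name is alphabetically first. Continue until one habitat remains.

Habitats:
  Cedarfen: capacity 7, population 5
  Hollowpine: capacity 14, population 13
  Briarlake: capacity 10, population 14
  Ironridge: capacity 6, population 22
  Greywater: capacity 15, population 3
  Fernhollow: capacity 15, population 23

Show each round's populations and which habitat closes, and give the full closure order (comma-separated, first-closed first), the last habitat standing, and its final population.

Round 1: Briarlake=14 Cedarfen=5 Fernhollow=23 Greywater=3 Hollowpine=13 Ironridge=22 → close Ironridge (overflow 16)
  22÷5 = 4 each, +1 to first 2
Round 2: Briarlake=19 Cedarfen=10 Fernhollow=27 Greywater=7 Hollowpine=17 → close Fernhollow (overflow 12)
  27÷4 = 6 each, +1 to first 3
Round 3: Briarlake=26 Cedarfen=17 Greywater=14 Hollowpine=23 → close Briarlake (overflow 16)
  26÷3 = 8 each, +1 to first 2
Round 4: Cedarfen=26 Greywater=23 Hollowpine=31 → close Cedarfen (overflow 19)
  26÷2 = 13 each, +1 to first 0
Round 5: Greywater=36 Hollowpine=44 → close Hollowpine (overflow 30)
  44÷1 = 44 each, +1 to first 0

Closure order: Ironridge, Fernhollow, Briarlake, Cedarfen, Hollowpine
Last habitat: Greywater with 80 animals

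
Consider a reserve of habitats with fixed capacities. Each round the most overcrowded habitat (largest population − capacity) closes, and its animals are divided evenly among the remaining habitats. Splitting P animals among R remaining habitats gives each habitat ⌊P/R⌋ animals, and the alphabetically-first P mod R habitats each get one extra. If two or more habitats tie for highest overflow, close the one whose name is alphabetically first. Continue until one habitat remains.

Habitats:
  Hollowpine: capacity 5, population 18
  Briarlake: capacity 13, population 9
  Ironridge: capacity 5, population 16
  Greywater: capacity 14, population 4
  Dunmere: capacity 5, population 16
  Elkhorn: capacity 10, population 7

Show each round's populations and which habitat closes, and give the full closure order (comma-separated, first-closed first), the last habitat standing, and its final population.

Round 1: Briarlake=9 Dunmere=16 Elkhorn=7 Greywater=4 Hollowpine=18 Ironridge=16 → close Hollowpine (overflow 13)
  18÷5 = 3 each, +1 to first 3
Round 2: Briarlake=13 Dunmere=20 Elkhorn=11 Greywater=7 Ironridge=19 → close Dunmere (overflow 15)
  20÷4 = 5 each, +1 to first 0
Round 3: Briarlake=18 Elkhorn=16 Greywater=12 Ironridge=24 → close Ironridge (overflow 19)
  24÷3 = 8 each, +1 to first 0
Round 4: Briarlake=26 Elkhorn=24 Greywater=20 → close Elkhorn (overflow 14)
  24÷2 = 12 each, +1 to first 0
Round 5: Briarlake=38 Greywater=32 → close Briarlake (overflow 25)
  38÷1 = 38 each, +1 to first 0

Closure order: Hollowpine, Dunmere, Ironridge, Elkhorn, Briarlake
Last habitat: Greywater with 70 animals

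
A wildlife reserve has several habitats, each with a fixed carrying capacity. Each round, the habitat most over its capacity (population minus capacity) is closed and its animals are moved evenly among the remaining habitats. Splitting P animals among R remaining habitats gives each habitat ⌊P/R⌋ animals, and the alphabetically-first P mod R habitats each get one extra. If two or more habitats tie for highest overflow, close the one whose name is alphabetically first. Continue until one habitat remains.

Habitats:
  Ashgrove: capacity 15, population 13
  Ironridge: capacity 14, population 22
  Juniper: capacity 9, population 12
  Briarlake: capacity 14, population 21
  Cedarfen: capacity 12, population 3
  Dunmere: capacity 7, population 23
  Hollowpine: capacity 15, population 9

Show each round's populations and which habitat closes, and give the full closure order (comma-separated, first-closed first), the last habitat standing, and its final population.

Round 1: Ashgrove=13 Briarlake=21 Cedarfen=3 Dunmere=23 Hollowpine=9 Ironridge=22 Juniper=12 → close Dunmere (overflow 16)
  23÷6 = 3 each, +1 to first 5
Round 2: Ashgrove=17 Briarlake=25 Cedarfen=7 Hollowpine=13 Ironridge=26 Juniper=15 → close Ironridge (overflow 12)
  26÷5 = 5 each, +1 to first 1
Round 3: Ashgrove=23 Briarlake=30 Cedarfen=12 Hollowpine=18 Juniper=20 → close Briarlake (overflow 16)
  30÷4 = 7 each, +1 to first 2
Round 4: Ashgrove=31 Cedarfen=20 Hollowpine=25 Juniper=27 → close Juniper (overflow 18)
  27÷3 = 9 each, +1 to first 0
Round 5: Ashgrove=40 Cedarfen=29 Hollowpine=34 → close Ashgrove (overflow 25)
  40÷2 = 20 each, +1 to first 0
Round 6: Cedarfen=49 Hollowpine=54 → close Hollowpine (overflow 39)
  54÷1 = 54 each, +1 to first 0

Closure order: Dunmere, Ironridge, Briarlake, Juniper, Ashgrove, Hollowpine
Last habitat: Cedarfen with 103 animals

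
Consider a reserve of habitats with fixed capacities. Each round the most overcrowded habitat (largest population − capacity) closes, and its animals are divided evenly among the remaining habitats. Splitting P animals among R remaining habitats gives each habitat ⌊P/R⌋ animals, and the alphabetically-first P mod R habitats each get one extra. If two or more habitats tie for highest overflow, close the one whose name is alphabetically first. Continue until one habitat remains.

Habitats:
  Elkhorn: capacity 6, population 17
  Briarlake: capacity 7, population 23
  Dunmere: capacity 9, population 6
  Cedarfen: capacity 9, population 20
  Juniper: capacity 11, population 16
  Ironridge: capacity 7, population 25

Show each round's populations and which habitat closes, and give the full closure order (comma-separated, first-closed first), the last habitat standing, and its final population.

Closure order: Ironridge, Briarlake, Cedarfen, Elkhorn, Juniper
Last habitat: Dunmere with 107 animals

Round 1: Briarlake=23 Cedarfen=20 Dunmere=6 Elkhorn=17 Ironridge=25 Juniper=16 → close Ironridge (overflow 18)
  25÷5 = 5 each, +1 to first 0
Round 2: Briarlake=28 Cedarfen=25 Dunmere=11 Elkhorn=22 Juniper=21 → close Briarlake (overflow 21)
  28÷4 = 7 each, +1 to first 0
Round 3: Cedarfen=32 Dunmere=18 Elkhorn=29 Juniper=28 → close Cedarfen (overflow 23)
  32÷3 = 10 each, +1 to first 2
Round 4: Dunmere=29 Elkhorn=40 Juniper=38 → close Elkhorn (overflow 34)
  40÷2 = 20 each, +1 to first 0
Round 5: Dunmere=49 Juniper=58 → close Juniper (overflow 47)
  58÷1 = 58 each, +1 to first 0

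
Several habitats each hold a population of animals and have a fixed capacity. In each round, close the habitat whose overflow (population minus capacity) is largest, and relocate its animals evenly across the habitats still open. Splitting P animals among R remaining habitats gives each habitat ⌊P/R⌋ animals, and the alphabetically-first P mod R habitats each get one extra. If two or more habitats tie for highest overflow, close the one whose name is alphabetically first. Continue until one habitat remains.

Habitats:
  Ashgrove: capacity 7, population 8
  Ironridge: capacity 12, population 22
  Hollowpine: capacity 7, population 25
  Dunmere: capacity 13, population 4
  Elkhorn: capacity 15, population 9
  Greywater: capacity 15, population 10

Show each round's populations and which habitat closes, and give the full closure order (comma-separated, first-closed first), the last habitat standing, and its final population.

Closure order: Hollowpine, Ironridge, Ashgrove, Elkhorn, Greywater
Last habitat: Dunmere with 78 animals

Round 1: Ashgrove=8 Dunmere=4 Elkhorn=9 Greywater=10 Hollowpine=25 Ironridge=22 → close Hollowpine (overflow 18)
  25÷5 = 5 each, +1 to first 0
Round 2: Ashgrove=13 Dunmere=9 Elkhorn=14 Greywater=15 Ironridge=27 → close Ironridge (overflow 15)
  27÷4 = 6 each, +1 to first 3
Round 3: Ashgrove=20 Dunmere=16 Elkhorn=21 Greywater=21 → close Ashgrove (overflow 13)
  20÷3 = 6 each, +1 to first 2
Round 4: Dunmere=23 Elkhorn=28 Greywater=27 → close Elkhorn (overflow 13)
  28÷2 = 14 each, +1 to first 0
Round 5: Dunmere=37 Greywater=41 → close Greywater (overflow 26)
  41÷1 = 41 each, +1 to first 0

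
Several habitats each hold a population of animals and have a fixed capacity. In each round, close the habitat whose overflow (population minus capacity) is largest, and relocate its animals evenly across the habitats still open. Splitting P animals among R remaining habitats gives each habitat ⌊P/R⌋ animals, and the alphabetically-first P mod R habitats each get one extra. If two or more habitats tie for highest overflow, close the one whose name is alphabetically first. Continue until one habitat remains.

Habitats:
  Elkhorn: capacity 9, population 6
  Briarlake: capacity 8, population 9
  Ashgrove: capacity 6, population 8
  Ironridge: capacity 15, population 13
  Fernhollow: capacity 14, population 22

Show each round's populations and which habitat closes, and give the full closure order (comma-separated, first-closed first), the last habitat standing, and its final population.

Closure order: Fernhollow, Ashgrove, Briarlake, Elkhorn
Last habitat: Ironridge with 58 animals

Round 1: Ashgrove=8 Briarlake=9 Elkhorn=6 Fernhollow=22 Ironridge=13 → close Fernhollow (overflow 8)
  22÷4 = 5 each, +1 to first 2
Round 2: Ashgrove=14 Briarlake=15 Elkhorn=11 Ironridge=18 → close Ashgrove (overflow 8)
  14÷3 = 4 each, +1 to first 2
Round 3: Briarlake=20 Elkhorn=16 Ironridge=22 → close Briarlake (overflow 12)
  20÷2 = 10 each, +1 to first 0
Round 4: Elkhorn=26 Ironridge=32 → close Elkhorn (overflow 17)
  26÷1 = 26 each, +1 to first 0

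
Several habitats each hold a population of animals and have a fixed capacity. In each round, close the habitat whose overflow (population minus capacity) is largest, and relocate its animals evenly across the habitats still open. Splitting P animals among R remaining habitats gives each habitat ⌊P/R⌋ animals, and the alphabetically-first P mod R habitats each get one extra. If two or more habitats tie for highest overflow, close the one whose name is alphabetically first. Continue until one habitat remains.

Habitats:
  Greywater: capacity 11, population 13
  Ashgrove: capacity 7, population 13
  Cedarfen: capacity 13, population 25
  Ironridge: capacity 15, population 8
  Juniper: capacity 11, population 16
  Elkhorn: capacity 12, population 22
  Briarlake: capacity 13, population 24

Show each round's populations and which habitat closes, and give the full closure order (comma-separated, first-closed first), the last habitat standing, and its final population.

Round 1: Ashgrove=13 Briarlake=24 Cedarfen=25 Elkhorn=22 Greywater=13 Ironridge=8 Juniper=16 → close Cedarfen (overflow 12)
  25÷6 = 4 each, +1 to first 1
Round 2: Ashgrove=18 Briarlake=28 Elkhorn=26 Greywater=17 Ironridge=12 Juniper=20 → close Briarlake (overflow 15)
  28÷5 = 5 each, +1 to first 3
Round 3: Ashgrove=24 Elkhorn=32 Greywater=23 Ironridge=17 Juniper=25 → close Elkhorn (overflow 20)
  32÷4 = 8 each, +1 to first 0
Round 4: Ashgrove=32 Greywater=31 Ironridge=25 Juniper=33 → close Ashgrove (overflow 25)
  32÷3 = 10 each, +1 to first 2
Round 5: Greywater=42 Ironridge=36 Juniper=43 → close Juniper (overflow 32)
  43÷2 = 21 each, +1 to first 1
Round 6: Greywater=64 Ironridge=57 → close Greywater (overflow 53)
  64÷1 = 64 each, +1 to first 0

Closure order: Cedarfen, Briarlake, Elkhorn, Ashgrove, Juniper, Greywater
Last habitat: Ironridge with 121 animals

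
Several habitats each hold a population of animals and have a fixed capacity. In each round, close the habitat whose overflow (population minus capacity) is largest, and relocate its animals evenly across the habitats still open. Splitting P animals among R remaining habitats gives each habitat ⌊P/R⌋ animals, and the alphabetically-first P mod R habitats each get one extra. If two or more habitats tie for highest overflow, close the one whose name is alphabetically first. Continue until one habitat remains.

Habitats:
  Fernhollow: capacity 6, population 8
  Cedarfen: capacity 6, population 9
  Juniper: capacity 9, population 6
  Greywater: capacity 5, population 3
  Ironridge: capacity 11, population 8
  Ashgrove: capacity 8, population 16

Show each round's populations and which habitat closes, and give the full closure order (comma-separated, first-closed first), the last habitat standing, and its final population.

Closure order: Ashgrove, Cedarfen, Fernhollow, Greywater, Ironridge
Last habitat: Juniper with 50 animals

Round 1: Ashgrove=16 Cedarfen=9 Fernhollow=8 Greywater=3 Ironridge=8 Juniper=6 → close Ashgrove (overflow 8)
  16÷5 = 3 each, +1 to first 1
Round 2: Cedarfen=13 Fernhollow=11 Greywater=6 Ironridge=11 Juniper=9 → close Cedarfen (overflow 7)
  13÷4 = 3 each, +1 to first 1
Round 3: Fernhollow=15 Greywater=9 Ironridge=14 Juniper=12 → close Fernhollow (overflow 9)
  15÷3 = 5 each, +1 to first 0
Round 4: Greywater=14 Ironridge=19 Juniper=17 → close Greywater (overflow 9)
  14÷2 = 7 each, +1 to first 0
Round 5: Ironridge=26 Juniper=24 → close Ironridge (overflow 15)
  26÷1 = 26 each, +1 to first 0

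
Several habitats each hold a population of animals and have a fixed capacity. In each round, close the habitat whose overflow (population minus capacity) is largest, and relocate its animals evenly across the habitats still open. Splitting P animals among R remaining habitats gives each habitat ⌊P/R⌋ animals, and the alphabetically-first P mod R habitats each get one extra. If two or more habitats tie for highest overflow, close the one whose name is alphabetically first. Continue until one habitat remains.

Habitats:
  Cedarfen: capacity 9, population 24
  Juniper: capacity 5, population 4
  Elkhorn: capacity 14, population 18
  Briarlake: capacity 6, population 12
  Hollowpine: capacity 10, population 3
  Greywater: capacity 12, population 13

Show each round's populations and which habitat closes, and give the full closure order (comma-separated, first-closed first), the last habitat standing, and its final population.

Closure order: Cedarfen, Briarlake, Elkhorn, Greywater, Juniper
Last habitat: Hollowpine with 74 animals

Round 1: Briarlake=12 Cedarfen=24 Elkhorn=18 Greywater=13 Hollowpine=3 Juniper=4 → close Cedarfen (overflow 15)
  24÷5 = 4 each, +1 to first 4
Round 2: Briarlake=17 Elkhorn=23 Greywater=18 Hollowpine=8 Juniper=8 → close Briarlake (overflow 11)
  17÷4 = 4 each, +1 to first 1
Round 3: Elkhorn=28 Greywater=22 Hollowpine=12 Juniper=12 → close Elkhorn (overflow 14)
  28÷3 = 9 each, +1 to first 1
Round 4: Greywater=32 Hollowpine=21 Juniper=21 → close Greywater (overflow 20)
  32÷2 = 16 each, +1 to first 0
Round 5: Hollowpine=37 Juniper=37 → close Juniper (overflow 32)
  37÷1 = 37 each, +1 to first 0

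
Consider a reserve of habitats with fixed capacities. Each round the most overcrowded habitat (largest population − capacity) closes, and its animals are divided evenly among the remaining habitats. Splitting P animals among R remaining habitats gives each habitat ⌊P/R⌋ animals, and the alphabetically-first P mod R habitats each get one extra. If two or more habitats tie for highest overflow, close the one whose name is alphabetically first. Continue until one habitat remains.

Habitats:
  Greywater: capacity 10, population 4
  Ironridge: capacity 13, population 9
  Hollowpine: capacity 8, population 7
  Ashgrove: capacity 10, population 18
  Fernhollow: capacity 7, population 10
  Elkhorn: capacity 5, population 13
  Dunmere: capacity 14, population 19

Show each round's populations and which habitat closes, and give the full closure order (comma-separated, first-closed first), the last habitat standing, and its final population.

Closure order: Ashgrove, Elkhorn, Dunmere, Fernhollow, Hollowpine, Greywater
Last habitat: Ironridge with 80 animals

Round 1: Ashgrove=18 Dunmere=19 Elkhorn=13 Fernhollow=10 Greywater=4 Hollowpine=7 Ironridge=9 → close Ashgrove (overflow 8)
  18÷6 = 3 each, +1 to first 0
Round 2: Dunmere=22 Elkhorn=16 Fernhollow=13 Greywater=7 Hollowpine=10 Ironridge=12 → close Elkhorn (overflow 11)
  16÷5 = 3 each, +1 to first 1
Round 3: Dunmere=26 Fernhollow=16 Greywater=10 Hollowpine=13 Ironridge=15 → close Dunmere (overflow 12)
  26÷4 = 6 each, +1 to first 2
Round 4: Fernhollow=23 Greywater=17 Hollowpine=19 Ironridge=21 → close Fernhollow (overflow 16)
  23÷3 = 7 each, +1 to first 2
Round 5: Greywater=25 Hollowpine=27 Ironridge=28 → close Hollowpine (overflow 19)
  27÷2 = 13 each, +1 to first 1
Round 6: Greywater=39 Ironridge=41 → close Greywater (overflow 29)
  39÷1 = 39 each, +1 to first 0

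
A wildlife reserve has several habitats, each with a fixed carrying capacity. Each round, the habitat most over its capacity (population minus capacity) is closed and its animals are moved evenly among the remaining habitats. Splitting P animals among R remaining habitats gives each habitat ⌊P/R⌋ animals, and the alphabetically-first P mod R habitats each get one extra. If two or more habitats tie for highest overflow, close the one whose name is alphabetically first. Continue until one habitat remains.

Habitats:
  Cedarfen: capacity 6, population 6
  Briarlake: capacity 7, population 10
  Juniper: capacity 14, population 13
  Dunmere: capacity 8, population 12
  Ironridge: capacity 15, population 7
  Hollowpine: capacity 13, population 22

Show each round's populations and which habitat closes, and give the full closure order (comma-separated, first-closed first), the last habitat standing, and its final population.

Closure order: Hollowpine, Briarlake, Dunmere, Cedarfen, Juniper
Last habitat: Ironridge with 70 animals

Round 1: Briarlake=10 Cedarfen=6 Dunmere=12 Hollowpine=22 Ironridge=7 Juniper=13 → close Hollowpine (overflow 9)
  22÷5 = 4 each, +1 to first 2
Round 2: Briarlake=15 Cedarfen=11 Dunmere=16 Ironridge=11 Juniper=17 → close Briarlake (overflow 8)
  15÷4 = 3 each, +1 to first 3
Round 3: Cedarfen=15 Dunmere=20 Ironridge=15 Juniper=20 → close Dunmere (overflow 12)
  20÷3 = 6 each, +1 to first 2
Round 4: Cedarfen=22 Ironridge=22 Juniper=26 → close Cedarfen (overflow 16)
  22÷2 = 11 each, +1 to first 0
Round 5: Ironridge=33 Juniper=37 → close Juniper (overflow 23)
  37÷1 = 37 each, +1 to first 0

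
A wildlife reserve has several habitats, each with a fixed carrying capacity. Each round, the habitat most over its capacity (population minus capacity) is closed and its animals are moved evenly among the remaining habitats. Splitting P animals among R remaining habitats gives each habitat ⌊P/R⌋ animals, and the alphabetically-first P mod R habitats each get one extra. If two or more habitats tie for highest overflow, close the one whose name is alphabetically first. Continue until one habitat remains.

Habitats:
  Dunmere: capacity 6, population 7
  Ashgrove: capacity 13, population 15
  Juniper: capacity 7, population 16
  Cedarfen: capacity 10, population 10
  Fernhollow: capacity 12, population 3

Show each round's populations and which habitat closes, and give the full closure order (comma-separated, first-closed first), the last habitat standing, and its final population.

Round 1: Ashgrove=15 Cedarfen=10 Dunmere=7 Fernhollow=3 Juniper=16 → close Juniper (overflow 9)
  16÷4 = 4 each, +1 to first 0
Round 2: Ashgrove=19 Cedarfen=14 Dunmere=11 Fernhollow=7 → close Ashgrove (overflow 6)
  19÷3 = 6 each, +1 to first 1
Round 3: Cedarfen=21 Dunmere=17 Fernhollow=13 → close Cedarfen (overflow 11)
  21÷2 = 10 each, +1 to first 1
Round 4: Dunmere=28 Fernhollow=23 → close Dunmere (overflow 22)
  28÷1 = 28 each, +1 to first 0

Closure order: Juniper, Ashgrove, Cedarfen, Dunmere
Last habitat: Fernhollow with 51 animals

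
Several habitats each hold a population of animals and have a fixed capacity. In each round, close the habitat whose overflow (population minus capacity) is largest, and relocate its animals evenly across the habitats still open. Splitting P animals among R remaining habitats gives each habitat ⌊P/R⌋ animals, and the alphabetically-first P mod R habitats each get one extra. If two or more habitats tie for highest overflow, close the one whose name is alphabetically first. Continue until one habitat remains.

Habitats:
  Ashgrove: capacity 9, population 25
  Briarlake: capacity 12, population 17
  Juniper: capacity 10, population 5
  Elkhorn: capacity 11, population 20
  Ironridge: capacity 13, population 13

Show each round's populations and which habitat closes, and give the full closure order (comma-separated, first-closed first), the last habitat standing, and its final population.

Closure order: Ashgrove, Elkhorn, Briarlake, Ironridge
Last habitat: Juniper with 80 animals

Round 1: Ashgrove=25 Briarlake=17 Elkhorn=20 Ironridge=13 Juniper=5 → close Ashgrove (overflow 16)
  25÷4 = 6 each, +1 to first 1
Round 2: Briarlake=24 Elkhorn=26 Ironridge=19 Juniper=11 → close Elkhorn (overflow 15)
  26÷3 = 8 each, +1 to first 2
Round 3: Briarlake=33 Ironridge=28 Juniper=19 → close Briarlake (overflow 21)
  33÷2 = 16 each, +1 to first 1
Round 4: Ironridge=45 Juniper=35 → close Ironridge (overflow 32)
  45÷1 = 45 each, +1 to first 0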